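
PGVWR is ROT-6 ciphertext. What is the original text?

P(15): 15−6=9 → J
G(6): 6−6=0 → A
V(21): 21−6=15 → P
W(22): 22−6=16 → Q
R(17): 17−6=11 → L

JAPQL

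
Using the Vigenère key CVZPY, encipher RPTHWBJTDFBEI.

Repeat the key across the message: CVZPYCVZPYCVZ
R(17)+C(2): 19 → T
P(15)+V(21): 36≡10 → K
T(19)+Z(25): 44≡18 → S
H(7)+P(15): 22 → W
W(22)+Y(24): 46≡20 → U
B(1)+C(2): 3 → D
J(9)+V(21): 30≡4 → E
T(19)+Z(25): 44≡18 → S
D(3)+P(15): 18 → S
F(5)+Y(24): 29≡3 → D
B(1)+C(2): 3 → D
E(4)+V(21): 25 → Z
I(8)+Z(25): 33≡7 → H

TKSWUDESSDDZH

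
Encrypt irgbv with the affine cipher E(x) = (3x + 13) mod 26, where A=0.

i(8): 3·8+13=37≡11 → l
r(17): 3·17+13=64≡12 → m
g(6): 3·6+13=31≡5 → f
b(1): 3·1+13=16 → q
v(21): 3·21+13=76≡24 → y

lmfqy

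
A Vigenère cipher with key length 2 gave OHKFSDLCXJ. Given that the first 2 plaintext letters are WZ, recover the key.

Subtract each crib letter from the matching ciphertext letter (mod 26):
O(14)−W(22)=-8≡18 → S
H(7)−Z(25)=-18≡8 → I

SI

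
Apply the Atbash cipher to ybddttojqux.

bywwgglqjfc

y(24) → b(1)
b(1) → y(24)
d(3) → w(22)
d(3) → w(22)
t(19) → g(6)
t(19) → g(6)
o(14) → l(11)
j(9) → q(16)
q(16) → j(9)
u(20) → f(5)
x(23) → c(2)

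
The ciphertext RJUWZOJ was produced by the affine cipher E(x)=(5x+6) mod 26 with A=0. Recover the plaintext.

XLIYJML

The inverse of 5 mod 26 is 21, since 5·21=105≡1. Apply D(y)=21·(y−6) mod 26:
R(17): 21·(17−6)=231≡23 → X
J(9): 21·(9−6)=63≡11 → L
U(20): 21·(20−6)=294≡8 → I
W(22): 21·(22−6)=336≡24 → Y
Z(25): 21·(25−6)=399≡9 → J
O(14): 21·(14−6)=168≡12 → M
J(9): 21·(9−6)=63≡11 → L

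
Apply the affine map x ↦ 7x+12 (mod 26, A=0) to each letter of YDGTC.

YHCPA

Y(24): 7·24+12=180≡24 → Y
D(3): 7·3+12=33≡7 → H
G(6): 7·6+12=54≡2 → C
T(19): 7·19+12=145≡15 → P
C(2): 7·2+12=26≡0 → A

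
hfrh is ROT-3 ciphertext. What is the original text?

ecoe

h(7): 7−3=4 → e
f(5): 5−3=2 → c
r(17): 17−3=14 → o
h(7): 7−3=4 → e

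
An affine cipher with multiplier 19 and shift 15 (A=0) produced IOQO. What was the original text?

The inverse of 19 mod 26 is 11, since 19·11=209≡1. Apply D(y)=11·(y−15) mod 26:
I(8): 11·(8−15)=-77≡1 → B
O(14): 11·(14−15)=-11≡15 → P
Q(16): 11·(16−15)=11 → L
O(14): 11·(14−15)=-11≡15 → P

BPLP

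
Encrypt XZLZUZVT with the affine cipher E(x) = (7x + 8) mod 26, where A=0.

NBHBSBZL

X(23): 7·23+8=169≡13 → N
Z(25): 7·25+8=183≡1 → B
L(11): 7·11+8=85≡7 → H
Z(25): 7·25+8=183≡1 → B
U(20): 7·20+8=148≡18 → S
Z(25): 7·25+8=183≡1 → B
V(21): 7·21+8=155≡25 → Z
T(19): 7·19+8=141≡11 → L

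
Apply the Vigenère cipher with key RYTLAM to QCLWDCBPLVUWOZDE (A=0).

HAEHDOSNEGUIFXWP

Repeat the key across the message: RYTLAMRYTLAMRYTL
Q(16)+R(17): 33≡7 → H
C(2)+Y(24): 26≡0 → A
L(11)+T(19): 30≡4 → E
W(22)+L(11): 33≡7 → H
D(3)+A(0): 3 → D
C(2)+M(12): 14 → O
B(1)+R(17): 18 → S
P(15)+Y(24): 39≡13 → N
L(11)+T(19): 30≡4 → E
V(21)+L(11): 32≡6 → G
U(20)+A(0): 20 → U
W(22)+M(12): 34≡8 → I
O(14)+R(17): 31≡5 → F
Z(25)+Y(24): 49≡23 → X
D(3)+T(19): 22 → W
E(4)+L(11): 15 → P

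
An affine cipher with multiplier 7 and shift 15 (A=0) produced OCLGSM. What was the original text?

The inverse of 7 mod 26 is 15, since 7·15=105≡1. Apply D(y)=15·(y−15) mod 26:
O(14): 15·(14−15)=-15≡11 → L
C(2): 15·(2−15)=-195≡13 → N
L(11): 15·(11−15)=-60≡18 → S
G(6): 15·(6−15)=-135≡21 → V
S(18): 15·(18−15)=45≡19 → T
M(12): 15·(12−15)=-45≡7 → H

LNSVTH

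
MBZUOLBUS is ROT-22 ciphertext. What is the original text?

M(12): 12−22=-10≡16 → Q
B(1): 1−22=-21≡5 → F
Z(25): 25−22=3 → D
U(20): 20−22=-2≡24 → Y
O(14): 14−22=-8≡18 → S
L(11): 11−22=-11≡15 → P
B(1): 1−22=-21≡5 → F
U(20): 20−22=-2≡24 → Y
S(18): 18−22=-4≡22 → W

QFDYSPFYW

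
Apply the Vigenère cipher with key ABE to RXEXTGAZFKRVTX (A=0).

RYIXUKAAJKSZTY

Repeat the key across the message: ABEABEABEABEAB
R(17)+A(0): 17 → R
X(23)+B(1): 24 → Y
E(4)+E(4): 8 → I
X(23)+A(0): 23 → X
T(19)+B(1): 20 → U
G(6)+E(4): 10 → K
A(0)+A(0): 0 → A
Z(25)+B(1): 26≡0 → A
F(5)+E(4): 9 → J
K(10)+A(0): 10 → K
R(17)+B(1): 18 → S
V(21)+E(4): 25 → Z
T(19)+A(0): 19 → T
X(23)+B(1): 24 → Y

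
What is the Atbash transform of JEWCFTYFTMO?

QVDXUGBUGNL

J(9) → Q(16)
E(4) → V(21)
W(22) → D(3)
C(2) → X(23)
F(5) → U(20)
T(19) → G(6)
Y(24) → B(1)
F(5) → U(20)
T(19) → G(6)
M(12) → N(13)
O(14) → L(11)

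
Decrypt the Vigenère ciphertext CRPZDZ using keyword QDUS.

Repeat the key across the ciphertext: QDUSQD
C(2)−Q(16): -14≡12 → M
R(17)−D(3): 14 → O
P(15)−U(20): -5≡21 → V
Z(25)−S(18): 7 → H
D(3)−Q(16): -13≡13 → N
Z(25)−D(3): 22 → W

MOVHNW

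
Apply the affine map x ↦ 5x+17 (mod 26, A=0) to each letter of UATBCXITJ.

NRIWBCFIK

U(20): 5·20+17=117≡13 → N
A(0): 5·0+17=17 → R
T(19): 5·19+17=112≡8 → I
B(1): 5·1+17=22 → W
C(2): 5·2+17=27≡1 → B
X(23): 5·23+17=132≡2 → C
I(8): 5·8+17=57≡5 → F
T(19): 5·19+17=112≡8 → I
J(9): 5·9+17=62≡10 → K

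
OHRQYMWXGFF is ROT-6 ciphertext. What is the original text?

IBLKSGQRAZZ

O(14): 14−6=8 → I
H(7): 7−6=1 → B
R(17): 17−6=11 → L
Q(16): 16−6=10 → K
Y(24): 24−6=18 → S
M(12): 12−6=6 → G
W(22): 22−6=16 → Q
X(23): 23−6=17 → R
G(6): 6−6=0 → A
F(5): 5−6=-1≡25 → Z
F(5): 5−6=-1≡25 → Z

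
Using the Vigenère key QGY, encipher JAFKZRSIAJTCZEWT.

Repeat the key across the message: QGYQGYQGYQGYQGYQ
J(9)+Q(16): 25 → Z
A(0)+G(6): 6 → G
F(5)+Y(24): 29≡3 → D
K(10)+Q(16): 26≡0 → A
Z(25)+G(6): 31≡5 → F
R(17)+Y(24): 41≡15 → P
S(18)+Q(16): 34≡8 → I
I(8)+G(6): 14 → O
A(0)+Y(24): 24 → Y
J(9)+Q(16): 25 → Z
T(19)+G(6): 25 → Z
C(2)+Y(24): 26≡0 → A
Z(25)+Q(16): 41≡15 → P
E(4)+G(6): 10 → K
W(22)+Y(24): 46≡20 → U
T(19)+Q(16): 35≡9 → J

ZGDAFPIOYZZAPKUJ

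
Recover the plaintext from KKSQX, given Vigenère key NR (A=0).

Repeat the key across the ciphertext: NRNRN
K(10)−N(13): -3≡23 → X
K(10)−R(17): -7≡19 → T
S(18)−N(13): 5 → F
Q(16)−R(17): -1≡25 → Z
X(23)−N(13): 10 → K

XTFZK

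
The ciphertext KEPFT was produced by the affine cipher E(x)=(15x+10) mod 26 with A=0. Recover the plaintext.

The inverse of 15 mod 26 is 7, since 15·7=105≡1. Apply D(y)=7·(y−10) mod 26:
K(10): 7·(10−10)=0 → A
E(4): 7·(4−10)=-42≡10 → K
P(15): 7·(15−10)=35≡9 → J
F(5): 7·(5−10)=-35≡17 → R
T(19): 7·(19−10)=63≡11 → L

AKJRL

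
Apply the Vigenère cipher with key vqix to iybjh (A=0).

dojgc

Repeat the key across the message: vqixv
i(8)+v(21): 29≡3 → d
y(24)+q(16): 40≡14 → o
b(1)+i(8): 9 → j
j(9)+x(23): 32≡6 → g
h(7)+v(21): 28≡2 → c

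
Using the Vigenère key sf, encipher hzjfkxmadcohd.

Repeat the key across the message: sfsfsfsfsfsfs
h(7)+s(18): 25 → z
z(25)+f(5): 30≡4 → e
j(9)+s(18): 27≡1 → b
f(5)+f(5): 10 → k
k(10)+s(18): 28≡2 → c
x(23)+f(5): 28≡2 → c
m(12)+s(18): 30≡4 → e
a(0)+f(5): 5 → f
d(3)+s(18): 21 → v
c(2)+f(5): 7 → h
o(14)+s(18): 32≡6 → g
h(7)+f(5): 12 → m
d(3)+s(18): 21 → v

zebkccefvhgmv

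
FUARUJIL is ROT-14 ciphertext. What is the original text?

RGMDGVUX

F(5): 5−14=-9≡17 → R
U(20): 20−14=6 → G
A(0): 0−14=-14≡12 → M
R(17): 17−14=3 → D
U(20): 20−14=6 → G
J(9): 9−14=-5≡21 → V
I(8): 8−14=-6≡20 → U
L(11): 11−14=-3≡23 → X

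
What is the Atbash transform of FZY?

UAB

F(5) → U(20)
Z(25) → A(0)
Y(24) → B(1)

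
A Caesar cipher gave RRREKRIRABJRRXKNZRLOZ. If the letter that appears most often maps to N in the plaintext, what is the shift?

The most frequent ciphertext letter is R (appears 8 times).
R is position 17; N is position 13.
Shift = 4.

4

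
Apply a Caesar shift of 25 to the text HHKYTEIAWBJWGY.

H(7): 7+25=32≡6 → G
H(7): 7+25=32≡6 → G
K(10): 10+25=35≡9 → J
Y(24): 24+25=49≡23 → X
T(19): 19+25=44≡18 → S
E(4): 4+25=29≡3 → D
I(8): 8+25=33≡7 → H
A(0): 0+25=25 → Z
W(22): 22+25=47≡21 → V
B(1): 1+25=26≡0 → A
J(9): 9+25=34≡8 → I
W(22): 22+25=47≡21 → V
G(6): 6+25=31≡5 → F
Y(24): 24+25=49≡23 → X

GGJXSDHZVAIVFX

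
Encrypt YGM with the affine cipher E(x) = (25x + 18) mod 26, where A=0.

Y(24): 25·24+18=618≡20 → U
G(6): 25·6+18=168≡12 → M
M(12): 25·12+18=318≡6 → G

UMG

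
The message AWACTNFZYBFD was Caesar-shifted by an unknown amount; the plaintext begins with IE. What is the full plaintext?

IEIKBVNHGJNL

From the crib: A(0)−I(8)=-8≡18, so the shift is 18.
Subtract 18 from each ciphertext letter:
A(0): 0−18=-18≡8 → I
W(22): 22−18=4 → E
A(0): 0−18=-18≡8 → I
C(2): 2−18=-16≡10 → K
T(19): 19−18=1 → B
N(13): 13−18=-5≡21 → V
F(5): 5−18=-13≡13 → N
Z(25): 25−18=7 → H
Y(24): 24−18=6 → G
B(1): 1−18=-17≡9 → J
F(5): 5−18=-13≡13 → N
D(3): 3−18=-15≡11 → L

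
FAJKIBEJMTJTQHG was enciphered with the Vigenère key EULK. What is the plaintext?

BGYAEHTZIZYJMNV

Repeat the key across the ciphertext: EULKEULKEULKEUL
F(5)−E(4): 1 → B
A(0)−U(20): -20≡6 → G
J(9)−L(11): -2≡24 → Y
K(10)−K(10): 0 → A
I(8)−E(4): 4 → E
B(1)−U(20): -19≡7 → H
E(4)−L(11): -7≡19 → T
J(9)−K(10): -1≡25 → Z
M(12)−E(4): 8 → I
T(19)−U(20): -1≡25 → Z
J(9)−L(11): -2≡24 → Y
T(19)−K(10): 9 → J
Q(16)−E(4): 12 → M
H(7)−U(20): -13≡13 → N
G(6)−L(11): -5≡21 → V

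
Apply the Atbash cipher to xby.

cyb

x(23) → c(2)
b(1) → y(24)
y(24) → b(1)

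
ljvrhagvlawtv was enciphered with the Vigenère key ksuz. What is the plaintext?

Repeat the key across the ciphertext: ksuzksuzksuzk
l(11)−k(10): 1 → b
j(9)−s(18): -9≡17 → r
v(21)−u(20): 1 → b
r(17)−z(25): -8≡18 → s
h(7)−k(10): -3≡23 → x
a(0)−s(18): -18≡8 → i
g(6)−u(20): -14≡12 → m
v(21)−z(25): -4≡22 → w
l(11)−k(10): 1 → b
a(0)−s(18): -18≡8 → i
w(22)−u(20): 2 → c
t(19)−z(25): -6≡20 → u
v(21)−k(10): 11 → l

brbsximwbicul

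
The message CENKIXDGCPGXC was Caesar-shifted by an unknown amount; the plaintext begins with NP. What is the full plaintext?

NPYVTIORNARIN

From the crib: C(2)−N(13)=-11≡15, so the shift is 15.
Subtract 15 from each ciphertext letter:
C(2): 2−15=-13≡13 → N
E(4): 4−15=-11≡15 → P
N(13): 13−15=-2≡24 → Y
K(10): 10−15=-5≡21 → V
I(8): 8−15=-7≡19 → T
X(23): 23−15=8 → I
D(3): 3−15=-12≡14 → O
G(6): 6−15=-9≡17 → R
C(2): 2−15=-13≡13 → N
P(15): 15−15=0 → A
G(6): 6−15=-9≡17 → R
X(23): 23−15=8 → I
C(2): 2−15=-13≡13 → N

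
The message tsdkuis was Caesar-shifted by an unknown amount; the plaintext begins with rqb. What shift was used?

2

From the crib: t(19)−r(17)=2, so the shift is 2.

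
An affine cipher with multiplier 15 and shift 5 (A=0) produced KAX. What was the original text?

The inverse of 15 mod 26 is 7, since 15·7=105≡1. Apply D(y)=7·(y−5) mod 26:
K(10): 7·(10−5)=35≡9 → J
A(0): 7·(0−5)=-35≡17 → R
X(23): 7·(23−5)=126≡22 → W

JRW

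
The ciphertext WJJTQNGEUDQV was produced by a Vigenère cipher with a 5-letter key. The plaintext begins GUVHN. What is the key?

Subtract each crib letter from the matching ciphertext letter (mod 26):
W(22)−G(6)=16 → Q
J(9)−U(20)=-11≡15 → P
J(9)−V(21)=-12≡14 → O
T(19)−H(7)=12 → M
Q(16)−N(13)=3 → D

QPOMD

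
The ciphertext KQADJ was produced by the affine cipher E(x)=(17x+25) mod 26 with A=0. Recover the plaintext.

The inverse of 17 mod 26 is 23, since 17·23=391≡1. Apply D(y)=23·(y−25) mod 26:
K(10): 23·(10−25)=-345≡19 → T
Q(16): 23·(16−25)=-207≡1 → B
A(0): 23·(0−25)=-575≡23 → X
D(3): 23·(3−25)=-506≡14 → O
J(9): 23·(9−25)=-368≡22 → W

TBXOW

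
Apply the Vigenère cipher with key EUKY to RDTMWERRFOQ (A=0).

VXDKAYBPJIA

Repeat the key across the message: EUKYEUKYEUK
R(17)+E(4): 21 → V
D(3)+U(20): 23 → X
T(19)+K(10): 29≡3 → D
M(12)+Y(24): 36≡10 → K
W(22)+E(4): 26≡0 → A
E(4)+U(20): 24 → Y
R(17)+K(10): 27≡1 → B
R(17)+Y(24): 41≡15 → P
F(5)+E(4): 9 → J
O(14)+U(20): 34≡8 → I
Q(16)+K(10): 26≡0 → A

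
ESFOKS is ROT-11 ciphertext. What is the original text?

E(4): 4−11=-7≡19 → T
S(18): 18−11=7 → H
F(5): 5−11=-6≡20 → U
O(14): 14−11=3 → D
K(10): 10−11=-1≡25 → Z
S(18): 18−11=7 → H

THUDZH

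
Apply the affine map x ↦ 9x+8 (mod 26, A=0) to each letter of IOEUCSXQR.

I(8): 9·8+8=80≡2 → C
O(14): 9·14+8=134≡4 → E
E(4): 9·4+8=44≡18 → S
U(20): 9·20+8=188≡6 → G
C(2): 9·2+8=26≡0 → A
S(18): 9·18+8=170≡14 → O
X(23): 9·23+8=215≡7 → H
Q(16): 9·16+8=152≡22 → W
R(17): 9·17+8=161≡5 → F

CESGAOHWF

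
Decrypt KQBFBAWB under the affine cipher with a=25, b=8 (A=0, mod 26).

The inverse of 25 mod 26 is 25, since 25·25=625≡1. Apply D(y)=25·(y−8) mod 26:
K(10): 25·(10−8)=50≡24 → Y
Q(16): 25·(16−8)=200≡18 → S
B(1): 25·(1−8)=-175≡7 → H
F(5): 25·(5−8)=-75≡3 → D
B(1): 25·(1−8)=-175≡7 → H
A(0): 25·(0−8)=-200≡8 → I
W(22): 25·(22−8)=350≡12 → M
B(1): 25·(1−8)=-175≡7 → H

YSHDHIMH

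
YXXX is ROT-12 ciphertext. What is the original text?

MLLL

Y(24): 24−12=12 → M
X(23): 23−12=11 → L
X(23): 23−12=11 → L
X(23): 23−12=11 → L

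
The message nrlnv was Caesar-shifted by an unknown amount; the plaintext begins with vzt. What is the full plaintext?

From the crib: n(13)−v(21)=-8≡18, so the shift is 18.
Subtract 18 from each ciphertext letter:
n(13): 13−18=-5≡21 → v
r(17): 17−18=-1≡25 → z
l(11): 11−18=-7≡19 → t
n(13): 13−18=-5≡21 → v
v(21): 21−18=3 → d

vztvd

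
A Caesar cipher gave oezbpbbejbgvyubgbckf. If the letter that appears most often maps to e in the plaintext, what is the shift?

23

The most frequent ciphertext letter is b (appears 6 times).
b is position 1; e is position 4.
Shift = -3≡23.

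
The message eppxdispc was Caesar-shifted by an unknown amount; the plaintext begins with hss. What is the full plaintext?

From the crib: e(4)−h(7)=-3≡23, so the shift is 23.
Subtract 23 from each ciphertext letter:
e(4): 4−23=-19≡7 → h
p(15): 15−23=-8≡18 → s
p(15): 15−23=-8≡18 → s
x(23): 23−23=0 → a
d(3): 3−23=-20≡6 → g
i(8): 8−23=-15≡11 → l
s(18): 18−23=-5≡21 → v
p(15): 15−23=-8≡18 → s
c(2): 2−23=-21≡5 → f

hssaglvsf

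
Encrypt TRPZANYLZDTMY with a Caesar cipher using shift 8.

T(19): 19+8=27≡1 → B
R(17): 17+8=25 → Z
P(15): 15+8=23 → X
Z(25): 25+8=33≡7 → H
A(0): 0+8=8 → I
N(13): 13+8=21 → V
Y(24): 24+8=32≡6 → G
L(11): 11+8=19 → T
Z(25): 25+8=33≡7 → H
D(3): 3+8=11 → L
T(19): 19+8=27≡1 → B
M(12): 12+8=20 → U
Y(24): 24+8=32≡6 → G

BZXHIVGTHLBUG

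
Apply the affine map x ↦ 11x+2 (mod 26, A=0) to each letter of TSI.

DSM

T(19): 11·19+2=211≡3 → D
S(18): 11·18+2=200≡18 → S
I(8): 11·8+2=90≡12 → M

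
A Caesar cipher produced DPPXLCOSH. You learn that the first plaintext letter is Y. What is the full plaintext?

From the crib: D(3)−Y(24)=-21≡5, so the shift is 5.
Subtract 5 from each ciphertext letter:
D(3): 3−5=-2≡24 → Y
P(15): 15−5=10 → K
P(15): 15−5=10 → K
X(23): 23−5=18 → S
L(11): 11−5=6 → G
C(2): 2−5=-3≡23 → X
O(14): 14−5=9 → J
S(18): 18−5=13 → N
H(7): 7−5=2 → C

YKKSGXJNC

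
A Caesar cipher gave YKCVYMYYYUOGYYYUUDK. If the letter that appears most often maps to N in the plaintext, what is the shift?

The most frequent ciphertext letter is Y (appears 8 times).
Y is position 24; N is position 13.
Shift = 11.

11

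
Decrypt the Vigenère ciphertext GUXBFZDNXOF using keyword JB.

Repeat the key across the ciphertext: JBJBJBJBJBJ
G(6)−J(9): -3≡23 → X
U(20)−B(1): 19 → T
X(23)−J(9): 14 → O
B(1)−B(1): 0 → A
F(5)−J(9): -4≡22 → W
Z(25)−B(1): 24 → Y
D(3)−J(9): -6≡20 → U
N(13)−B(1): 12 → M
X(23)−J(9): 14 → O
O(14)−B(1): 13 → N
F(5)−J(9): -4≡22 → W

XTOAWYUMONW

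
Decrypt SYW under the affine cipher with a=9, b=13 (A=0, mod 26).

The inverse of 9 mod 26 is 3, since 9·3=27≡1. Apply D(y)=3·(y−13) mod 26:
S(18): 3·(18−13)=15 → P
Y(24): 3·(24−13)=33≡7 → H
W(22): 3·(22−13)=27≡1 → B

PHB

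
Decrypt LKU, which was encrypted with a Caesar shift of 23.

ONX

L(11): 11−23=-12≡14 → O
K(10): 10−23=-13≡13 → N
U(20): 20−23=-3≡23 → X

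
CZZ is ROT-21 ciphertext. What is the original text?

HEE

C(2): 2−21=-19≡7 → H
Z(25): 25−21=4 → E
Z(25): 25−21=4 → E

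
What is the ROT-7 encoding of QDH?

Q(16): 16+7=23 → X
D(3): 3+7=10 → K
H(7): 7+7=14 → O

XKO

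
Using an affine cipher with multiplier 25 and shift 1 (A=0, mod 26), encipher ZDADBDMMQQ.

Z(25): 25·25+1=626≡2 → C
D(3): 25·3+1=76≡24 → Y
A(0): 25·0+1=1 → B
D(3): 25·3+1=76≡24 → Y
B(1): 25·1+1=26≡0 → A
D(3): 25·3+1=76≡24 → Y
M(12): 25·12+1=301≡15 → P
M(12): 25·12+1=301≡15 → P
Q(16): 25·16+1=401≡11 → L
Q(16): 25·16+1=401≡11 → L

CYBYAYPPLL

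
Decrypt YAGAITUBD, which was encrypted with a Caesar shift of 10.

OQWQYJKRT

Y(24): 24−10=14 → O
A(0): 0−10=-10≡16 → Q
G(6): 6−10=-4≡22 → W
A(0): 0−10=-10≡16 → Q
I(8): 8−10=-2≡24 → Y
T(19): 19−10=9 → J
U(20): 20−10=10 → K
B(1): 1−10=-9≡17 → R
D(3): 3−10=-7≡19 → T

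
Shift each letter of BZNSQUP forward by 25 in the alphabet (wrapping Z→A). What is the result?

B(1): 1+25=26≡0 → A
Z(25): 25+25=50≡24 → Y
N(13): 13+25=38≡12 → M
S(18): 18+25=43≡17 → R
Q(16): 16+25=41≡15 → P
U(20): 20+25=45≡19 → T
P(15): 15+25=40≡14 → O

AYMRPTO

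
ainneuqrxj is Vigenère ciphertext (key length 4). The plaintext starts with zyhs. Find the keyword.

Subtract each crib letter from the matching ciphertext letter (mod 26):
a(0)−z(25)=-25≡1 → b
i(8)−y(24)=-16≡10 → k
n(13)−h(7)=6 → g
n(13)−s(18)=-5≡21 → v

bkgv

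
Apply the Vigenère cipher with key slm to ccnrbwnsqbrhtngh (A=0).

unzjmifdctctlysz

Repeat the key across the message: slmslmslmslmslms
c(2)+s(18): 20 → u
c(2)+l(11): 13 → n
n(13)+m(12): 25 → z
r(17)+s(18): 35≡9 → j
b(1)+l(11): 12 → m
w(22)+m(12): 34≡8 → i
n(13)+s(18): 31≡5 → f
s(18)+l(11): 29≡3 → d
q(16)+m(12): 28≡2 → c
b(1)+s(18): 19 → t
r(17)+l(11): 28≡2 → c
h(7)+m(12): 19 → t
t(19)+s(18): 37≡11 → l
n(13)+l(11): 24 → y
g(6)+m(12): 18 → s
h(7)+s(18): 25 → z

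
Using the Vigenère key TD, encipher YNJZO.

RQCCH

Repeat the key across the message: TDTDT
Y(24)+T(19): 43≡17 → R
N(13)+D(3): 16 → Q
J(9)+T(19): 28≡2 → C
Z(25)+D(3): 28≡2 → C
O(14)+T(19): 33≡7 → H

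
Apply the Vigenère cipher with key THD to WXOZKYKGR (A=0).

PERSRBDNU

Repeat the key across the message: THDTHDTHD
W(22)+T(19): 41≡15 → P
X(23)+H(7): 30≡4 → E
O(14)+D(3): 17 → R
Z(25)+T(19): 44≡18 → S
K(10)+H(7): 17 → R
Y(24)+D(3): 27≡1 → B
K(10)+T(19): 29≡3 → D
G(6)+H(7): 13 → N
R(17)+D(3): 20 → U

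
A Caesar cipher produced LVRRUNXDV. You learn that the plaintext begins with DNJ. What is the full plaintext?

From the crib: L(11)−D(3)=8, so the shift is 8.
Subtract 8 from each ciphertext letter:
L(11): 11−8=3 → D
V(21): 21−8=13 → N
R(17): 17−8=9 → J
R(17): 17−8=9 → J
U(20): 20−8=12 → M
N(13): 13−8=5 → F
X(23): 23−8=15 → P
D(3): 3−8=-5≡21 → V
V(21): 21−8=13 → N

DNJJMFPVN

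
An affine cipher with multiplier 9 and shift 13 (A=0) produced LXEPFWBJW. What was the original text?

UEZGCBQOB

The inverse of 9 mod 26 is 3, since 9·3=27≡1. Apply D(y)=3·(y−13) mod 26:
L(11): 3·(11−13)=-6≡20 → U
X(23): 3·(23−13)=30≡4 → E
E(4): 3·(4−13)=-27≡25 → Z
P(15): 3·(15−13)=6 → G
F(5): 3·(5−13)=-24≡2 → C
W(22): 3·(22−13)=27≡1 → B
B(1): 3·(1−13)=-36≡16 → Q
J(9): 3·(9−13)=-12≡14 → O
W(22): 3·(22−13)=27≡1 → B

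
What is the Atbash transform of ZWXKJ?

ADCPQ

Z(25) → A(0)
W(22) → D(3)
X(23) → C(2)
K(10) → P(15)
J(9) → Q(16)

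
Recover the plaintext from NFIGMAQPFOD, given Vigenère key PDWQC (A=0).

YCMQKLNTPMO

Repeat the key across the ciphertext: PDWQCPDWQCP
N(13)−P(15): -2≡24 → Y
F(5)−D(3): 2 → C
I(8)−W(22): -14≡12 → M
G(6)−Q(16): -10≡16 → Q
M(12)−C(2): 10 → K
A(0)−P(15): -15≡11 → L
Q(16)−D(3): 13 → N
P(15)−W(22): -7≡19 → T
F(5)−Q(16): -11≡15 → P
O(14)−C(2): 12 → M
D(3)−P(15): -12≡14 → O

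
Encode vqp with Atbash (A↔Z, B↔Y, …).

ejk

v(21) → e(4)
q(16) → j(9)
p(15) → k(10)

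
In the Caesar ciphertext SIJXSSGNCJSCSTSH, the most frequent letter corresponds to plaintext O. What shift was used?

The most frequent ciphertext letter is S (appears 6 times).
S is position 18; O is position 14.
Shift = 4.

4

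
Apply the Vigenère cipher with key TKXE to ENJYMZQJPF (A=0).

XXGCFJNNIP

Repeat the key across the message: TKXETKXETK
E(4)+T(19): 23 → X
N(13)+K(10): 23 → X
J(9)+X(23): 32≡6 → G
Y(24)+E(4): 28≡2 → C
M(12)+T(19): 31≡5 → F
Z(25)+K(10): 35≡9 → J
Q(16)+X(23): 39≡13 → N
J(9)+E(4): 13 → N
P(15)+T(19): 34≡8 → I
F(5)+K(10): 15 → P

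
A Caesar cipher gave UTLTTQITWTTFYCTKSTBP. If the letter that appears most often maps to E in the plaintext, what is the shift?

The most frequent ciphertext letter is T (appears 8 times).
T is position 19; E is position 4.
Shift = 15.

15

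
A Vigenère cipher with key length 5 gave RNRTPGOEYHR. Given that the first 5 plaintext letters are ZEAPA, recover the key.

SJREP

Subtract each crib letter from the matching ciphertext letter (mod 26):
R(17)−Z(25)=-8≡18 → S
N(13)−E(4)=9 → J
R(17)−A(0)=17 → R
T(19)−P(15)=4 → E
P(15)−A(0)=15 → P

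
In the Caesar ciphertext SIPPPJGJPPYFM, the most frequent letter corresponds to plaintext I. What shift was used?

The most frequent ciphertext letter is P (appears 5 times).
P is position 15; I is position 8.
Shift = 7.

7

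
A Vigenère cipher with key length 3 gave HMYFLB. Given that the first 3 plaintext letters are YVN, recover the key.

JRL

Subtract each crib letter from the matching ciphertext letter (mod 26):
H(7)−Y(24)=-17≡9 → J
M(12)−V(21)=-9≡17 → R
Y(24)−N(13)=11 → L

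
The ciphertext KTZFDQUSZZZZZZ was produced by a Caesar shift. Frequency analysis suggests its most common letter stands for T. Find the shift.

6

The most frequent ciphertext letter is Z (appears 7 times).
Z is position 25; T is position 19.
Shift = 6.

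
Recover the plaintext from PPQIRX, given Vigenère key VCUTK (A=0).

Repeat the key across the ciphertext: VCUTKV
P(15)−V(21): -6≡20 → U
P(15)−C(2): 13 → N
Q(16)−U(20): -4≡22 → W
I(8)−T(19): -11≡15 → P
R(17)−K(10): 7 → H
X(23)−V(21): 2 → C

UNWPHC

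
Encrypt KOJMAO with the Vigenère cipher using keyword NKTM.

XYCYNY

Repeat the key across the message: NKTMNK
K(10)+N(13): 23 → X
O(14)+K(10): 24 → Y
J(9)+T(19): 28≡2 → C
M(12)+M(12): 24 → Y
A(0)+N(13): 13 → N
O(14)+K(10): 24 → Y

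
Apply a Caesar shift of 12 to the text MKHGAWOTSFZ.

M(12): 12+12=24 → Y
K(10): 10+12=22 → W
H(7): 7+12=19 → T
G(6): 6+12=18 → S
A(0): 0+12=12 → M
W(22): 22+12=34≡8 → I
O(14): 14+12=26≡0 → A
T(19): 19+12=31≡5 → F
S(18): 18+12=30≡4 → E
F(5): 5+12=17 → R
Z(25): 25+12=37≡11 → L

YWTSMIAFERL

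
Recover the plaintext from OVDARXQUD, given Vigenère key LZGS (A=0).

DWXIGYKCS

Repeat the key across the ciphertext: LZGSLZGSL
O(14)−L(11): 3 → D
V(21)−Z(25): -4≡22 → W
D(3)−G(6): -3≡23 → X
A(0)−S(18): -18≡8 → I
R(17)−L(11): 6 → G
X(23)−Z(25): -2≡24 → Y
Q(16)−G(6): 10 → K
U(20)−S(18): 2 → C
D(3)−L(11): -8≡18 → S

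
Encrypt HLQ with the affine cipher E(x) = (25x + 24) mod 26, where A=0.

RNI

H(7): 25·7+24=199≡17 → R
L(11): 25·11+24=299≡13 → N
Q(16): 25·16+24=424≡8 → I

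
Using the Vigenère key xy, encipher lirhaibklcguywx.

igofxgyiiadsvuu

Repeat the key across the message: xyxyxyxyxyxyxyx
l(11)+x(23): 34≡8 → i
i(8)+y(24): 32≡6 → g
r(17)+x(23): 40≡14 → o
h(7)+y(24): 31≡5 → f
a(0)+x(23): 23 → x
i(8)+y(24): 32≡6 → g
b(1)+x(23): 24 → y
k(10)+y(24): 34≡8 → i
l(11)+x(23): 34≡8 → i
c(2)+y(24): 26≡0 → a
g(6)+x(23): 29≡3 → d
u(20)+y(24): 44≡18 → s
y(24)+x(23): 47≡21 → v
w(22)+y(24): 46≡20 → u
x(23)+x(23): 46≡20 → u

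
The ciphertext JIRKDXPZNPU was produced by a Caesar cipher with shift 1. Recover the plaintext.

IHQJCWOYMOT

J(9): 9−1=8 → I
I(8): 8−1=7 → H
R(17): 17−1=16 → Q
K(10): 10−1=9 → J
D(3): 3−1=2 → C
X(23): 23−1=22 → W
P(15): 15−1=14 → O
Z(25): 25−1=24 → Y
N(13): 13−1=12 → M
P(15): 15−1=14 → O
U(20): 20−1=19 → T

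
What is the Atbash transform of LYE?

OBV

L(11) → O(14)
Y(24) → B(1)
E(4) → V(21)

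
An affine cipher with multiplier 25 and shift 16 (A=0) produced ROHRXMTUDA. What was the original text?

ZCJZTEXWNQ

The inverse of 25 mod 26 is 25, since 25·25=625≡1. Apply D(y)=25·(y−16) mod 26:
R(17): 25·(17−16)=25 → Z
O(14): 25·(14−16)=-50≡2 → C
H(7): 25·(7−16)=-225≡9 → J
R(17): 25·(17−16)=25 → Z
X(23): 25·(23−16)=175≡19 → T
M(12): 25·(12−16)=-100≡4 → E
T(19): 25·(19−16)=75≡23 → X
U(20): 25·(20−16)=100≡22 → W
D(3): 25·(3−16)=-325≡13 → N
A(0): 25·(0−16)=-400≡16 → Q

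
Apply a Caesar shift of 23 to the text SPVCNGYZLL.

S(18): 18+23=41≡15 → P
P(15): 15+23=38≡12 → M
V(21): 21+23=44≡18 → S
C(2): 2+23=25 → Z
N(13): 13+23=36≡10 → K
G(6): 6+23=29≡3 → D
Y(24): 24+23=47≡21 → V
Z(25): 25+23=48≡22 → W
L(11): 11+23=34≡8 → I
L(11): 11+23=34≡8 → I

PMSZKDVWII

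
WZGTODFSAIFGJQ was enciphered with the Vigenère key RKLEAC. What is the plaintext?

Repeat the key across the ciphertext: RKLEACRKLEACRK
W(22)−R(17): 5 → F
Z(25)−K(10): 15 → P
G(6)−L(11): -5≡21 → V
T(19)−E(4): 15 → P
O(14)−A(0): 14 → O
D(3)−C(2): 1 → B
F(5)−R(17): -12≡14 → O
S(18)−K(10): 8 → I
A(0)−L(11): -11≡15 → P
I(8)−E(4): 4 → E
F(5)−A(0): 5 → F
G(6)−C(2): 4 → E
J(9)−R(17): -8≡18 → S
Q(16)−K(10): 6 → G

FPVPOBOIPEFESG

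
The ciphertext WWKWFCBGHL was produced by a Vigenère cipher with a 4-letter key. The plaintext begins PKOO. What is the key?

HMWI

Subtract each crib letter from the matching ciphertext letter (mod 26):
W(22)−P(15)=7 → H
W(22)−K(10)=12 → M
K(10)−O(14)=-4≡22 → W
W(22)−O(14)=8 → I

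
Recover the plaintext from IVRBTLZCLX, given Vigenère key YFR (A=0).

Repeat the key across the ciphertext: YFRYFRYFRY
I(8)−Y(24): -16≡10 → K
V(21)−F(5): 16 → Q
R(17)−R(17): 0 → A
B(1)−Y(24): -23≡3 → D
T(19)−F(5): 14 → O
L(11)−R(17): -6≡20 → U
Z(25)−Y(24): 1 → B
C(2)−F(5): -3≡23 → X
L(11)−R(17): -6≡20 → U
X(23)−Y(24): -1≡25 → Z

KQADOUBXUZ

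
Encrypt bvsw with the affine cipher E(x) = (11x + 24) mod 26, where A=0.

jvog

b(1): 11·1+24=35≡9 → j
v(21): 11·21+24=255≡21 → v
s(18): 11·18+24=222≡14 → o
w(22): 11·22+24=266≡6 → g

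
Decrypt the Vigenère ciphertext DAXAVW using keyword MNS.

RNFOIE

Repeat the key across the ciphertext: MNSMNS
D(3)−M(12): -9≡17 → R
A(0)−N(13): -13≡13 → N
X(23)−S(18): 5 → F
A(0)−M(12): -12≡14 → O
V(21)−N(13): 8 → I
W(22)−S(18): 4 → E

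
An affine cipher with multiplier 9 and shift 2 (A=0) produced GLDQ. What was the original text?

The inverse of 9 mod 26 is 3, since 9·3=27≡1. Apply D(y)=3·(y−2) mod 26:
G(6): 3·(6−2)=12 → M
L(11): 3·(11−2)=27≡1 → B
D(3): 3·(3−2)=3 → D
Q(16): 3·(16−2)=42≡16 → Q

MBDQ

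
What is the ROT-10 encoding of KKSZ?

UUCJ

K(10): 10+10=20 → U
K(10): 10+10=20 → U
S(18): 18+10=28≡2 → C
Z(25): 25+10=35≡9 → J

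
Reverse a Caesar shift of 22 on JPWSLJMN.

NTAWPNQR

J(9): 9−22=-13≡13 → N
P(15): 15−22=-7≡19 → T
W(22): 22−22=0 → A
S(18): 18−22=-4≡22 → W
L(11): 11−22=-11≡15 → P
J(9): 9−22=-13≡13 → N
M(12): 12−22=-10≡16 → Q
N(13): 13−22=-9≡17 → R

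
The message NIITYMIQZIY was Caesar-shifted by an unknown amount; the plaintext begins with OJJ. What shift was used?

25

From the crib: N(13)−O(14)=-1≡25, so the shift is 25.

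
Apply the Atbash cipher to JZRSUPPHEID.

J(9) → Q(16)
Z(25) → A(0)
R(17) → I(8)
S(18) → H(7)
U(20) → F(5)
P(15) → K(10)
P(15) → K(10)
H(7) → S(18)
E(4) → V(21)
I(8) → R(17)
D(3) → W(22)

QAIHFKKSVRW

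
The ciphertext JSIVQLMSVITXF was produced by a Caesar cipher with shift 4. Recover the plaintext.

J(9): 9−4=5 → F
S(18): 18−4=14 → O
I(8): 8−4=4 → E
V(21): 21−4=17 → R
Q(16): 16−4=12 → M
L(11): 11−4=7 → H
M(12): 12−4=8 → I
S(18): 18−4=14 → O
V(21): 21−4=17 → R
I(8): 8−4=4 → E
T(19): 19−4=15 → P
X(23): 23−4=19 → T
F(5): 5−4=1 → B

FOERMHIOREPTB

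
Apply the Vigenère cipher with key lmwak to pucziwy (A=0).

agyzshk

Repeat the key across the message: lmwaklm
p(15)+l(11): 26≡0 → a
u(20)+m(12): 32≡6 → g
c(2)+w(22): 24 → y
z(25)+a(0): 25 → z
i(8)+k(10): 18 → s
w(22)+l(11): 33≡7 → h
y(24)+m(12): 36≡10 → k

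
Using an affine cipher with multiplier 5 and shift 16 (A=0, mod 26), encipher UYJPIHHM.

U(20): 5·20+16=116≡12 → M
Y(24): 5·24+16=136≡6 → G
J(9): 5·9+16=61≡9 → J
P(15): 5·15+16=91≡13 → N
I(8): 5·8+16=56≡4 → E
H(7): 5·7+16=51≡25 → Z
H(7): 5·7+16=51≡25 → Z
M(12): 5·12+16=76≡24 → Y

MGJNEZZY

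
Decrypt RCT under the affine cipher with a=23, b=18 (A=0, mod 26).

JOR

The inverse of 23 mod 26 is 17, since 23·17=391≡1. Apply D(y)=17·(y−18) mod 26:
R(17): 17·(17−18)=-17≡9 → J
C(2): 17·(2−18)=-272≡14 → O
T(19): 17·(19−18)=17 → R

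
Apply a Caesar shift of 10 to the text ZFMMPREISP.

JPWWZBOSCZ

Z(25): 25+10=35≡9 → J
F(5): 5+10=15 → P
M(12): 12+10=22 → W
M(12): 12+10=22 → W
P(15): 15+10=25 → Z
R(17): 17+10=27≡1 → B
E(4): 4+10=14 → O
I(8): 8+10=18 → S
S(18): 18+10=28≡2 → C
P(15): 15+10=25 → Z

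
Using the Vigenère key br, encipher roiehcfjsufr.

sfjvitgatlgi

Repeat the key across the message: brbrbrbrbrbr
r(17)+b(1): 18 → s
o(14)+r(17): 31≡5 → f
i(8)+b(1): 9 → j
e(4)+r(17): 21 → v
h(7)+b(1): 8 → i
c(2)+r(17): 19 → t
f(5)+b(1): 6 → g
j(9)+r(17): 26≡0 → a
s(18)+b(1): 19 → t
u(20)+r(17): 37≡11 → l
f(5)+b(1): 6 → g
r(17)+r(17): 34≡8 → i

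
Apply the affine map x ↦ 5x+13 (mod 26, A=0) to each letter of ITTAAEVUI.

I(8): 5·8+13=53≡1 → B
T(19): 5·19+13=108≡4 → E
T(19): 5·19+13=108≡4 → E
A(0): 5·0+13=13 → N
A(0): 5·0+13=13 → N
E(4): 5·4+13=33≡7 → H
V(21): 5·21+13=118≡14 → O
U(20): 5·20+13=113≡9 → J
I(8): 5·8+13=53≡1 → B

BEENNHOJB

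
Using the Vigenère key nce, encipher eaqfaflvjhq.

rcuscjyxnus

Repeat the key across the message: ncencencenc
e(4)+n(13): 17 → r
a(0)+c(2): 2 → c
q(16)+e(4): 20 → u
f(5)+n(13): 18 → s
a(0)+c(2): 2 → c
f(5)+e(4): 9 → j
l(11)+n(13): 24 → y
v(21)+c(2): 23 → x
j(9)+e(4): 13 → n
h(7)+n(13): 20 → u
q(16)+c(2): 18 → s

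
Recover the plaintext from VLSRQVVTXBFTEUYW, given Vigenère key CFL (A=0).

TGHPLKTOMZAICPNU

Repeat the key across the ciphertext: CFLCFLCFLCFLCFLC
V(21)−C(2): 19 → T
L(11)−F(5): 6 → G
S(18)−L(11): 7 → H
R(17)−C(2): 15 → P
Q(16)−F(5): 11 → L
V(21)−L(11): 10 → K
V(21)−C(2): 19 → T
T(19)−F(5): 14 → O
X(23)−L(11): 12 → M
B(1)−C(2): -1≡25 → Z
F(5)−F(5): 0 → A
T(19)−L(11): 8 → I
E(4)−C(2): 2 → C
U(20)−F(5): 15 → P
Y(24)−L(11): 13 → N
W(22)−C(2): 20 → U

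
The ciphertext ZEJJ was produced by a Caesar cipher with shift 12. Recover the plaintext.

NSXX

Z(25): 25−12=13 → N
E(4): 4−12=-8≡18 → S
J(9): 9−12=-3≡23 → X
J(9): 9−12=-3≡23 → X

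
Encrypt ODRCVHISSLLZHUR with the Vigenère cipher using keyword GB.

UEXDBIOTYMRANVX

Repeat the key across the message: GBGBGBGBGBGBGBG
O(14)+G(6): 20 → U
D(3)+B(1): 4 → E
R(17)+G(6): 23 → X
C(2)+B(1): 3 → D
V(21)+G(6): 27≡1 → B
H(7)+B(1): 8 → I
I(8)+G(6): 14 → O
S(18)+B(1): 19 → T
S(18)+G(6): 24 → Y
L(11)+B(1): 12 → M
L(11)+G(6): 17 → R
Z(25)+B(1): 26≡0 → A
H(7)+G(6): 13 → N
U(20)+B(1): 21 → V
R(17)+G(6): 23 → X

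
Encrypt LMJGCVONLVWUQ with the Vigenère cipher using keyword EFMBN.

Repeat the key across the message: EFMBNEFMBNEFM
L(11)+E(4): 15 → P
M(12)+F(5): 17 → R
J(9)+M(12): 21 → V
G(6)+B(1): 7 → H
C(2)+N(13): 15 → P
V(21)+E(4): 25 → Z
O(14)+F(5): 19 → T
N(13)+M(12): 25 → Z
L(11)+B(1): 12 → M
V(21)+N(13): 34≡8 → I
W(22)+E(4): 26≡0 → A
U(20)+F(5): 25 → Z
Q(16)+M(12): 28≡2 → C

PRVHPZTZMIAZC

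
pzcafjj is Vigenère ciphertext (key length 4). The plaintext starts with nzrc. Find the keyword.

Subtract each crib letter from the matching ciphertext letter (mod 26):
p(15)−n(13)=2 → c
z(25)−z(25)=0 → a
c(2)−r(17)=-15≡11 → l
a(0)−c(2)=-2≡24 → y

caly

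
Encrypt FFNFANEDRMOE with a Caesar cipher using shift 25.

F(5): 5+25=30≡4 → E
F(5): 5+25=30≡4 → E
N(13): 13+25=38≡12 → M
F(5): 5+25=30≡4 → E
A(0): 0+25=25 → Z
N(13): 13+25=38≡12 → M
E(4): 4+25=29≡3 → D
D(3): 3+25=28≡2 → C
R(17): 17+25=42≡16 → Q
M(12): 12+25=37≡11 → L
O(14): 14+25=39≡13 → N
E(4): 4+25=29≡3 → D

EEMEZMDCQLND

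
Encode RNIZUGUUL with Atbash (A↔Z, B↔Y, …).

R(17) → I(8)
N(13) → M(12)
I(8) → R(17)
Z(25) → A(0)
U(20) → F(5)
G(6) → T(19)
U(20) → F(5)
U(20) → F(5)
L(11) → O(14)

IMRAFTFFO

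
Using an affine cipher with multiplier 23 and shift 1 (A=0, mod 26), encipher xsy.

x(23): 23·23+1=530≡10 → k
s(18): 23·18+1=415≡25 → z
y(24): 23·24+1=553≡7 → h

kzh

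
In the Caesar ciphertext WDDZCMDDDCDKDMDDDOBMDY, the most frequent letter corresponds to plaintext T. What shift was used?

10

The most frequent ciphertext letter is D (appears 11 times).
D is position 3; T is position 19.
Shift = -16≡10.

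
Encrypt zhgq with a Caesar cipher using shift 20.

tbak

z(25): 25+20=45≡19 → t
h(7): 7+20=27≡1 → b
g(6): 6+20=26≡0 → a
q(16): 16+20=36≡10 → k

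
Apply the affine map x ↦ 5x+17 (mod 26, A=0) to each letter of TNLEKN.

IEULPE

T(19): 5·19+17=112≡8 → I
N(13): 5·13+17=82≡4 → E
L(11): 5·11+17=72≡20 → U
E(4): 5·4+17=37≡11 → L
K(10): 5·10+17=67≡15 → P
N(13): 5·13+17=82≡4 → E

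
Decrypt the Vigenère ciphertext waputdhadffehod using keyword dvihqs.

tfhndlefvypmetv

Repeat the key across the ciphertext: dvihqsdvihqsdvi
w(22)−d(3): 19 → t
a(0)−v(21): -21≡5 → f
p(15)−i(8): 7 → h
u(20)−h(7): 13 → n
t(19)−q(16): 3 → d
d(3)−s(18): -15≡11 → l
h(7)−d(3): 4 → e
a(0)−v(21): -21≡5 → f
d(3)−i(8): -5≡21 → v
f(5)−h(7): -2≡24 → y
f(5)−q(16): -11≡15 → p
e(4)−s(18): -14≡12 → m
h(7)−d(3): 4 → e
o(14)−v(21): -7≡19 → t
d(3)−i(8): -5≡21 → v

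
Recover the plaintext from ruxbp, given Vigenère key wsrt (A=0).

Repeat the key across the ciphertext: wsrtw
r(17)−w(22): -5≡21 → v
u(20)−s(18): 2 → c
x(23)−r(17): 6 → g
b(1)−t(19): -18≡8 → i
p(15)−w(22): -7≡19 → t

vcgit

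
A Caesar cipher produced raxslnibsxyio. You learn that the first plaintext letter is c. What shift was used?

From the crib: r(17)−c(2)=15, so the shift is 15.

15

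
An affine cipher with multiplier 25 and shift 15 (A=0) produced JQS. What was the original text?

GZX

The inverse of 25 mod 26 is 25, since 25·25=625≡1. Apply D(y)=25·(y−15) mod 26:
J(9): 25·(9−15)=-150≡6 → G
Q(16): 25·(16−15)=25 → Z
S(18): 25·(18−15)=75≡23 → X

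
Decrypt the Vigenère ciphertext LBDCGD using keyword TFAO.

Repeat the key across the ciphertext: TFAOTF
L(11)−T(19): -8≡18 → S
B(1)−F(5): -4≡22 → W
D(3)−A(0): 3 → D
C(2)−O(14): -12≡14 → O
G(6)−T(19): -13≡13 → N
D(3)−F(5): -2≡24 → Y

SWDONY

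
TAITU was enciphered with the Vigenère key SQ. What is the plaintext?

Repeat the key across the ciphertext: SQSQS
T(19)−S(18): 1 → B
A(0)−Q(16): -16≡10 → K
I(8)−S(18): -10≡16 → Q
T(19)−Q(16): 3 → D
U(20)−S(18): 2 → C

BKQDC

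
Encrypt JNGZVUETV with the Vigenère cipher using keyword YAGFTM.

HNMEOGCTB

Repeat the key across the message: YAGFTMYAG
J(9)+Y(24): 33≡7 → H
N(13)+A(0): 13 → N
G(6)+G(6): 12 → M
Z(25)+F(5): 30≡4 → E
V(21)+T(19): 40≡14 → O
U(20)+M(12): 32≡6 → G
E(4)+Y(24): 28≡2 → C
T(19)+A(0): 19 → T
V(21)+G(6): 27≡1 → B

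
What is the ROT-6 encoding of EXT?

E(4): 4+6=10 → K
X(23): 23+6=29≡3 → D
T(19): 19+6=25 → Z

KDZ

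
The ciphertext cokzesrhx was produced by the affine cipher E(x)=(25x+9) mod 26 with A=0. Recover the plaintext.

The inverse of 25 mod 26 is 25, since 25·25=625≡1. Apply D(y)=25·(y−9) mod 26:
c(2): 25·(2−9)=-175≡7 → h
o(14): 25·(14−9)=125≡21 → v
k(10): 25·(10−9)=25 → z
z(25): 25·(25−9)=400≡10 → k
e(4): 25·(4−9)=-125≡5 → f
s(18): 25·(18−9)=225≡17 → r
r(17): 25·(17−9)=200≡18 → s
h(7): 25·(7−9)=-50≡2 → c
x(23): 25·(23−9)=350≡12 → m

hvzkfrscm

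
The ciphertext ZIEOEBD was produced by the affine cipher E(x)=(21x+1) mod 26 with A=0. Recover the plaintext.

QJPNPAK

The inverse of 21 mod 26 is 5, since 21·5=105≡1. Apply D(y)=5·(y−1) mod 26:
Z(25): 5·(25−1)=120≡16 → Q
I(8): 5·(8−1)=35≡9 → J
E(4): 5·(4−1)=15 → P
O(14): 5·(14−1)=65≡13 → N
E(4): 5·(4−1)=15 → P
B(1): 5·(1−1)=0 → A
D(3): 5·(3−1)=10 → K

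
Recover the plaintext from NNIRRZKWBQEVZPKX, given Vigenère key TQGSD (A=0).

Repeat the key across the ciphertext: TQGSDTQGSDTQGSDT
N(13)−T(19): -6≡20 → U
N(13)−Q(16): -3≡23 → X
I(8)−G(6): 2 → C
R(17)−S(18): -1≡25 → Z
R(17)−D(3): 14 → O
Z(25)−T(19): 6 → G
K(10)−Q(16): -6≡20 → U
W(22)−G(6): 16 → Q
B(1)−S(18): -17≡9 → J
Q(16)−D(3): 13 → N
E(4)−T(19): -15≡11 → L
V(21)−Q(16): 5 → F
Z(25)−G(6): 19 → T
P(15)−S(18): -3≡23 → X
K(10)−D(3): 7 → H
X(23)−T(19): 4 → E

UXCZOGUQJNLFTXHE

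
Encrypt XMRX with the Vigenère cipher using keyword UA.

RMLX

Repeat the key across the message: UAUA
X(23)+U(20): 43≡17 → R
M(12)+A(0): 12 → M
R(17)+U(20): 37≡11 → L
X(23)+A(0): 23 → X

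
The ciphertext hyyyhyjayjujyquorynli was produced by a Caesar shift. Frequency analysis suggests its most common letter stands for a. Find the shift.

The most frequent ciphertext letter is y (appears 7 times).
y is position 24; a is position 0.
Shift = 24.

24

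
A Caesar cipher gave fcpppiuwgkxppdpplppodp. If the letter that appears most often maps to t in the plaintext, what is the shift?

The most frequent ciphertext letter is p (appears 10 times).
p is position 15; t is position 19.
Shift = -4≡22.

22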